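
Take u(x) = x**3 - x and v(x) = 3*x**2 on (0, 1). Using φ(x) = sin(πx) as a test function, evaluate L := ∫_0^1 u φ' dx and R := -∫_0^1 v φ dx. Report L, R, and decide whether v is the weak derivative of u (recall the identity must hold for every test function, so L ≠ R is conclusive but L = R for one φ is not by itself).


LHS = (12 - π^2)/π^3, RHS = -3/π + 12/π^3. No, v is not the weak derivative of u.

u(x) = x**3 - x, classical derivative u'(x) = 3*x**2 - 1.
φ(x) = sin(πx), so φ'(x) = π*cos(π*x).
Note φ(0) = φ(1) = 0, so the boundary term u·φ vanishes.
LHS = ∫_0^1 u(x) φ'(x) dx = ∫_0^1 (π*x^3*cos(π*x) - π*x*cos(π*x)) dx. Term by term:
  ∫_0^1 π*x^3*cos(π*x) dx = -3/π + 12/π^3;  ∫_0^1 -π*x*cos(π*x) dx = 2/π.
Sum: -3/π + 12/π^3 + 2/π = (12 - π^2)/π^3.
So LHS = (12 - π^2)/π^3.
∫_0^1 v(x) φ(x) dx = ∫_0^1 (3*x^2*sin(π*x)) dx. Term by term:
  ∫_0^1 3*x^2*sin(π*x) dx = -12/π^3 + 3/π.
So RHS = -∫_0^1 v(x) φ(x) dx = -3/π + 12/π^3.
LHS − RHS = 2/π ≠ 0, so the identity fails.
(For a valid weak derivative the identity must hold for EVERY test function, in particular this one. The failure shows v is NOT the weak derivative of u.)
Correct weak derivative would be u'(x) = 3*x**2 - 1.


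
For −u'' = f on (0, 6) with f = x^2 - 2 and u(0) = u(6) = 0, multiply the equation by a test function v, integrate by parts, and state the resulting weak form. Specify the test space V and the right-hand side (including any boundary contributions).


V = H^1_0(0, 6) (so v(0) = v(6) = 0); weak form: ∫_0^6 u'v' dx = ∫_0^6 (x^2 - 2) v dx for all v ∈ V.

Multiply both sides by a test function v and integrate from 0 to 6:
  ∫_0^6 −u''(x) v(x) dx = ∫_0^6 f(x) v(x) dx.
Integrate the LHS by parts once:
  ∫_0^6 −u'' v dx = −[u'(x) v(x)]_0^6 + ∫_0^6 u'(x) v'(x) dx.
Thus ∫_0^6 u'(x) v'(x) dx = ∫_0^6 f(x) v(x) dx + [u'(x) v(x)]_0^6.
Choose V so that boundary terms are either known or forced to vanish.
u is Dirichlet: u(0) = u(6) = 0. Let V = H^1_0(0, 6); then v(0) = v(6) = 0, and [u' v]_0^6 = 0.
Weak formulation: find u (satisfying any essential BC) such that ∫_0^6 u'(x) v'(x) dx = ∫_0^6 f v dx for all v ∈ V.
Substituting f(x) = x^2 - 2, the right-hand side is ∫_0^6 (x^2 - 2) v dx.


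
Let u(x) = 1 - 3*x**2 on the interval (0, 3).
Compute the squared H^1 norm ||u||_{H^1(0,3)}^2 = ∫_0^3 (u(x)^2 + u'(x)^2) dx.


||u||_{H^1}^2 = 3552/5

The H^1 norm (squared) on an interval (0, L) is
  ||u||_{H^1}^2 = ∫_0^L u(x)^2 dx + ∫_0^L u'(x)^2 dx.
Compute u'(x) = -6*x.
Then u(x)^2 = 9*x**4 - 6*x**2 + 1 and u'(x)^2 = 36*x**2.
Integrate each monomial from 0 to 3 using ∫_0^3 c·x^n dx = c·3^(n+1)/(n+1):
  ∫_0^3 u(x)^2 dx = ∫_0^3 (9*x^4 - 6*x^2 + 1) dx. Term by term:
    ∫_0^3 9*x^4 dx = 2187/5;  ∫_0^3 -6*x^2 dx = -54;  ∫_0^3 1 dx = 3.
  Sum: 2187/5 − 54 + 3 = 1932/5.
  ∫_0^3 u'(x)^2 dx = ∫_0^3 (36*x^2) dx. Term by term:
    ∫_0^3 36*x^2 dx = 324.
Adding: ||u||_{H^1}^2 = 1932/5 + 324 = 3552/5.


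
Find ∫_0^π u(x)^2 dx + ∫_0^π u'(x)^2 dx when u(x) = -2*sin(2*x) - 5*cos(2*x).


||u||_{H^1(0,π)}^2 = 145*π/2

u'(x) = 10*sin(2*x) - 4*cos(2*x).
Expand u² and (u')² and integrate term by term on (0, π), using: for integers n ≥ 1, ∫_0^π sin²(nx) dx = ∫_0^π cos²(nx) dx = π/2; for n ≠ n', ∫_0^π sin(nx)sin(n'x) dx = ∫_0^π cos(nx)cos(n'x) dx = 0; and by product-to-sum, ∫_0^π sin(nx)cos(n'x) dx = ½∫_0^π [sin((n+n')x) + sin((n−n')x)] dx, which is 0 when n+n' is even and 2n/(n²−n'²) when n+n' is odd (it need not vanish on (0, π)).
  u² squared terms: (-5)²·∫cos(2x)² dx = 25·π/2 = 25*π/2;  (-2)²·∫sin(2x)² dx = 4·π/2 = 2*π.
  u² cross terms: 2·(-5)·(-2)·∫cos(2x)·sin(2x) dx = 20·(0) = 0.
  So ∫_0^π u² dx = 25*π/2 + 2*π + 0 = 29*π/2.
  (u')² squared terms: (-4)²·∫cos(2x)² dx = 16·π/2 = 8*π;  (10)²·∫sin(2x)² dx = 100·π/2 = 50*π.
  (u')² cross terms: 2·(-4)·(10)·∫cos(2x)·sin(2x) dx = -80·(0) = 0.
  So ∫_0^π (u')² dx = 8*π + 50*π + 0 = 58*π.
||u||_{H^1}^2 = (29*π/2) + (58*π) = 145*π/2.


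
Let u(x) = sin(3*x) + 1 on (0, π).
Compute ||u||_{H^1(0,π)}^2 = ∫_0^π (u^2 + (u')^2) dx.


||u||_{H^1(0,π)}^2 = 4/3 + 6*π

u'(x) = 3*cos(3*x).
Expand u² and (u')² and integrate term by term on (0, π), using: for integers n ≥ 1, ∫_0^π sin²(nx) dx = ∫_0^π cos²(nx) dx = π/2; for n ≠ n', ∫_0^π sin(nx)sin(n'x) dx = ∫_0^π cos(nx)cos(n'x) dx = 0; and by product-to-sum, ∫_0^π sin(nx)cos(n'x) dx = ½∫_0^π [sin((n+n')x) + sin((n−n')x)] dx, which is 0 when n+n' is even and 2n/(n²−n'²) when n+n' is odd (it need not vanish on (0, π)). For the constant mode: ∫_0^π 1 dx = π, ∫_0^π cos(nx) dx = 0, ∫_0^π sin(nx) dx = (1−(−1)^n)/n.
  u² squared terms: (1)²·∫1 dx = 1·π = π;  (1)²·∫sin(3x)² dx = 1·π/2 = π/2.
  u² cross terms: 2·(1)·(1)·∫1·sin(3x) dx = 2·(2/3) = 4/3.
  So ∫_0^π u² dx = π + π/2 + 4/3 = 4/3 + 3*π/2.
  (u')² squared terms: (3)²·∫cos(3x)² dx = 9·π/2 = 9*π/2.
  So ∫_0^π (u')² dx = 9*π/2.
||u||_{H^1}^2 = (4/3 + 3*π/2) + (9*π/2) = 4/3 + 6*π.


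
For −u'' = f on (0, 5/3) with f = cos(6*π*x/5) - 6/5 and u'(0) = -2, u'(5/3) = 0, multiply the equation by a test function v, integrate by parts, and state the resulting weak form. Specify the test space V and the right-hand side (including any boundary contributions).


V = H^1(0, 5/3) (v unrestricted at boundary; u is determined up to an additive constant); weak form: ∫_0^5/3 u'v' dx = ∫_0^5/3 (cos(6*π*x/5) - 6/5) v dx + 2·v(0) for all v ∈ V.

Multiply both sides by a test function v and integrate from 0 to 5/3:
  ∫_0^5/3 −u''(x) v(x) dx = ∫_0^5/3 f(x) v(x) dx.
Integrate the LHS by parts once:
  ∫_0^5/3 −u'' v dx = −[u'(x) v(x)]_0^5/3 + ∫_0^5/3 u'(x) v'(x) dx.
Thus ∫_0^5/3 u'(x) v'(x) dx = ∫_0^5/3 f(x) v(x) dx + [u'(x) v(x)]_0^5/3.
Choose V so that boundary terms are either known or forced to vanish.
u has inhomogeneous Neumann u'(0) = -2, u'(5/3) = 0. [u' v]_0^5/3 = (0)·v(5/3) − (-2)·v(0) = 2·v(0). Take V = H^1(0, 5/3); boundary term becomes part of RHS.
Weak formulation: find u (satisfying any essential BC) such that ∫_0^5/3 u'(x) v'(x) dx = ∫_0^5/3 f v dx + 2·v(0) for all v ∈ V (Neumann data are natural BCs: they enter the RHS as boundary terms).
Substituting f(x) = cos(6*π*x/5) - 6/5, the right-hand side is ∫_0^5/3 (cos(6*π*x/5) - 6/5) v dx + 2·v(0).
Compatibility check (pure Neumann): taking v ≡ 1 ∈ V gives 0 = ∫_0^5/3 f dx + (0) − (-2), i.e. ∫_0^5/3 f dx must equal u'(0) − u'(5/3) = -2. Indeed ∫_0^5/3 (cos(6*π*x/5) - 6/5) dx = -2, so the data are compatible. The solution is then unique only up to an additive constant (fix it e.g. by requiring ∫_0^5/3 u dx = 0).


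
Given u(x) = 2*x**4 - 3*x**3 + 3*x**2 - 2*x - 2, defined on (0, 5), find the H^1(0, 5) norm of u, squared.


||u||_{H^1}^2 = 111818965/126

The H^1 norm (squared) on an interval (0, L) is
  ||u||_{H^1}^2 = ∫_0^L u(x)^2 dx + ∫_0^L u'(x)^2 dx.
Compute u'(x) = 8*x**3 - 9*x**2 + 6*x - 2.
Then u(x)^2 = 4*x**8 - 12*x**7 + 21*x**6 - 26*x**5 + 13*x**4 - 8*x**2 + 8*x + 4 and u'(x)^2 = 64*x**6 - 144*x**5 + 177*x**4 - 140*x**3 + 72*x**2 - 24*x + 4.
Integrate each monomial from 0 to 5 using ∫_0^5 c·x^n dx = c·5^(n+1)/(n+1):
  ∫_0^5 u(x)^2 dx = ∫_0^5 (4*x^8 - 12*x^7 + 21*x^6 - 26*x^5 + 13*x^4 - 8*x^2 + 8*x + 4) dx. Term by term:
    ∫_0^5 4*x^8 dx = 7812500/9;  ∫_0^5 -12*x^7 dx = -1171875/2;  ∫_0^5 21*x^6 dx = 234375;
    ∫_0^5 -26*x^5 dx = -203125/3;  ∫_0^5 13*x^4 dx = 8125;  ∫_0^5 -8*x^2 dx = -1000/3;
    ∫_0^5 8*x dx = 100;  ∫_0^5 4 dx = 20.
  Sum: 7812500/9 − 1171875/2 + 234375 − 203125/3 + 8125 − 1000/3 + 100 + 20 = 8220535/18.
  ∫_0^5 u'(x)^2 dx = ∫_0^5 (64*x^6 - 144*x^5 + 177*x^4 - 140*x^3 + 72*x^2 - 24*x + 4) dx. Term by term:
    ∫_0^5 64*x^6 dx = 5000000/7;  ∫_0^5 -144*x^5 dx = -375000;  ∫_0^5 177*x^4 dx = 110625;
    ∫_0^5 -140*x^3 dx = -21875;  ∫_0^5 72*x^2 dx = 3000;  ∫_0^5 -24*x dx = -300;
    ∫_0^5 4 dx = 20.
  Sum: 5000000/7 − 375000 + 110625 − 21875 + 3000 − 300 + 20 = 3015290/7.
Adding: ||u||_{H^1}^2 = 8220535/18 + 3015290/7 = 111818965/126.


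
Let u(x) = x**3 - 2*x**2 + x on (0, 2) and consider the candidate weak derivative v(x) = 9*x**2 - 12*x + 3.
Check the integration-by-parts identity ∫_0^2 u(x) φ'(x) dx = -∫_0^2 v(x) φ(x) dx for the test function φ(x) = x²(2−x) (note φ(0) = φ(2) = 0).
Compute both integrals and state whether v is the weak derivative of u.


LHS = -4/3, RHS = -4. No, v is not the weak derivative of u.

u(x) = x**3 - 2*x**2 + x, classical derivative u'(x) = 3*x**2 - 4*x + 1.
φ(x) = x²(2−x), so φ'(x) = x*(4 - 3*x).
Note φ(0) = φ(2) = 0, so the boundary term u·φ vanishes.
LHS = ∫_0^2 u(x) φ'(x) dx = ∫_0^2 (-3*x^5 + 10*x^4 - 11*x^3 + 4*x^2) dx. Term by term:
  ∫_0^2 -3*x^5 dx = -32;  ∫_0^2 10*x^4 dx = 64;  ∫_0^2 -11*x^3 dx = -44;
  ∫_0^2 4*x^2 dx = 32/3.
Sum: -32 + 64 − 44 + 32/3 = -4/3.
So LHS = -4/3.
∫_0^2 v(x) φ(x) dx = ∫_0^2 (-9*x^5 + 30*x^4 - 27*x^3 + 6*x^2) dx. Term by term:
  ∫_0^2 -9*x^5 dx = -96;  ∫_0^2 30*x^4 dx = 192;  ∫_0^2 -27*x^3 dx = -108;
  ∫_0^2 6*x^2 dx = 16.
Sum: -96 + 192 − 108 + 16 = 4.
So RHS = -∫_0^2 v(x) φ(x) dx = -4.
LHS − RHS = 8/3 ≠ 0, so the identity fails.
(For a valid weak derivative the identity must hold for EVERY test function, in particular this one. The failure shows v is NOT the weak derivative of u.)
Correct weak derivative would be u'(x) = 3*x**2 - 4*x + 1.


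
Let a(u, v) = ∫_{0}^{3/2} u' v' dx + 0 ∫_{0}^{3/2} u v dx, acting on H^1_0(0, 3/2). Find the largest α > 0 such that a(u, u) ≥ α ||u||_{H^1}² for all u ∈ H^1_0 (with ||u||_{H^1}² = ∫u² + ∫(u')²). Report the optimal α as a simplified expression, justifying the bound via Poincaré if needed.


α = 4*π^2/(9 + 4*π^2)

Coercivity of a(·,·) on H^1_0(0, 3/2) means a(u, u) ≥ α ||u||_{H^1}² for every u ∈ H^1_0.
The interval has length L = 3/2, and Poincaré/coercivity depend only on L. Here a(u, u) = ∫(u')² + (0)·∫u².
Here c = 0, so a(u,u) = ∫(u')² alone. The condition a(u,u) ≥ α||u||_{H^1}² reads (1−α)∫(u')² ≥ (α−c)∫u². Any admissible α is ≤ 1 (rapidly oscillating u have ∫u²/∫(u')² → 0), and α = 1 would force 0 ≥ (1−c)∫u², impossible since c < 1; so 1−α > 0. By the sharp Poincaré inequality on H^1_0 of an interval of length L, ∫(u')² ≥ (π/L)²∫u² with equality for the first sine mode sin(π(x−x₀)/L) (x₀ the left endpoint), so the inequality holds for all u iff (1−α)(π/L)² ≥ α − c, i.e. α ≤ ((π/L)² + c)/((π/L)² + 1) = (1 + c(L/π)²)/(1 + (L/π)²). (Direct route, valid since c ≤ 0: Poincaré gives c∫u² ≥ c(L/π)²∫(u')², so a(u,u) ≥ (1 + c(L/π)²)∫(u')², while ||u||_{H^1}² ≤ (1 + (L/π)²)∫(u')²; dividing yields the same α.) With (π/L)² = 4*π^2/9 and c = 0, the largest admissible constant is α = ((π/L)² + c)/((π/L)² + 1).
Simplifying, α = 4*π^2/(9 + 4*π^2).


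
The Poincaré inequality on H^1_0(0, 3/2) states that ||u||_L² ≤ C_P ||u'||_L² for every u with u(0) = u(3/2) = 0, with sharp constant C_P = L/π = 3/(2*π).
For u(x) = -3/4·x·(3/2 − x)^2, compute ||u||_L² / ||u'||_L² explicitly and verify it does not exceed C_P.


||u||_L² / ||u'||_L² = 3*sqrt(14)/28 < C_P = 3/(2*π).

u(x) = -3/4·x·(3/2 − x)^2, so u'(x) = -9*x^2/4 + 9*x/2 - 27/16.
u(x) = -3/4·x·(3/2 − x)^2 vanishes at x = 0 and x = 3/2, so u ∈ H^1_0(0, 3/2). Differentiate via the product rule and integrate the resulting polynomials term by term.
  ∫_0^3/2 u² dx = ∫_0^3/2 (9*x^6/16 - 27*x^5/8 + 243*x^4/32 - 243*x^3/32 + 729*x^2/256) dx. Term by term:
    ∫_0^3/2 9*x^6/16 dx = 19683/14336;  ∫_0^3/2 -27*x^5/8 dx = -6561/1024;  ∫_0^3/2 243*x^4/32 dx = 59049/5120;
    ∫_0^3/2 -243*x^3/32 dx = -19683/2048;  ∫_0^3/2 729*x^2/256 dx = 6561/2048.
  Sum: 19683/14336 − 6561/1024 + 59049/5120 − 19683/2048 + 6561/2048 = 6561/71680.
  ∫_0^3/2 (u')² dx = ∫_0^3/2 (81*x^4/16 - 81*x^3/4 + 891*x^2/32 - 243*x/16 + 729/256) dx. Term by term:
    ∫_0^3/2 81*x^4/16 dx = 19683/2560;  ∫_0^3/2 -81*x^3/4 dx = -6561/256;  ∫_0^3/2 891*x^2/32 dx = 8019/256;
    ∫_0^3/2 -243*x/16 dx = -2187/128;  ∫_0^3/2 729/256 dx = 2187/512.
  Sum: 19683/2560 − 6561/256 + 8019/256 − 2187/128 + 2187/512 = 729/1280.
∫_0^3/2 u² dx = 6561/71680, so ||u||_L² = 81*sqrt(70)/2240.
∫_0^3/2 (u')² dx = 729/1280, so ||u'||_L² = 27*sqrt(5)/80.
Ratio ||u||_L² / ||u'||_L² = 3*sqrt(14)/28.
Sharp Poincaré constant on H^1_0(0, 3/2) is C_P = L/π = 3/(2*π), achieved by sin(2*π/3·x).
A polynomial bump cannot attain the sharp Poincaré constant (only the first sine eigenfunction does), so the ratio is strictly less than C_P, consistent with ||u||_L² ≤ C_P ||u'||_L².


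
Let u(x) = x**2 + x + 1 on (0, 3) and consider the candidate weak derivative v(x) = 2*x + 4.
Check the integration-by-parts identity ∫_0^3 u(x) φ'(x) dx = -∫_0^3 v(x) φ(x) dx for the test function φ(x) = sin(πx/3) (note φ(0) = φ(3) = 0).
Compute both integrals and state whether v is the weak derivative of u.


LHS = -24/π, RHS = -42/π. No, v is not the weak derivative of u.

u(x) = x**2 + x + 1, classical derivative u'(x) = 2*x + 1.
φ(x) = sin(πx/3), so φ'(x) = π*cos(π*x/3)/3.
Note φ(0) = φ(3) = 0, so the boundary term u·φ vanishes.
LHS = ∫_0^3 u(x) φ'(x) dx = ∫_0^3 (π*x^2*cos(π*x/3)/3 + π*x*cos(π*x/3)/3 + π*cos(π*x/3)/3) dx. Term by term:
  ∫_0^3 π*cos(π*x/3)/3 dx = 0;  ∫_0^3 π*x*cos(π*x/3)/3 dx = -6/π;  ∫_0^3 π*x^2*cos(π*x/3)/3 dx = -18/π.
Sum: 0 − 6/π − 18/π = -24/π.
So LHS = -24/π.
∫_0^3 v(x) φ(x) dx = ∫_0^3 (2*x*sin(π*x/3) + 4*sin(π*x/3)) dx. Term by term:
  ∫_0^3 4*sin(π*x/3) dx = 24/π;  ∫_0^3 2*x*sin(π*x/3) dx = 18/π.
Sum: 24/π + 18/π = 42/π.
So RHS = -∫_0^3 v(x) φ(x) dx = -42/π.
LHS − RHS = 18/π ≠ 0, so the identity fails.
(For a valid weak derivative the identity must hold for EVERY test function, in particular this one. The failure shows v is NOT the weak derivative of u.)
Correct weak derivative would be u'(x) = 2*x + 1.


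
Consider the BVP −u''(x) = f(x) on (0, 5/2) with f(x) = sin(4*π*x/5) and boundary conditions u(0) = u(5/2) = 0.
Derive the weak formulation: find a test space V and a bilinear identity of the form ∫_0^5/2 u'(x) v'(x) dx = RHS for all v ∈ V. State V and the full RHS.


V = H^1_0(0, 5/2) (so v(0) = v(5/2) = 0); weak form: ∫_0^5/2 u'v' dx = ∫_0^5/2 (sin(4*π*x/5)) v dx for all v ∈ V.

Multiply both sides by a test function v and integrate from 0 to 5/2:
  ∫_0^5/2 −u''(x) v(x) dx = ∫_0^5/2 f(x) v(x) dx.
Integrate the LHS by parts once:
  ∫_0^5/2 −u'' v dx = −[u'(x) v(x)]_0^5/2 + ∫_0^5/2 u'(x) v'(x) dx.
Thus ∫_0^5/2 u'(x) v'(x) dx = ∫_0^5/2 f(x) v(x) dx + [u'(x) v(x)]_0^5/2.
Choose V so that boundary terms are either known or forced to vanish.
u is Dirichlet: u(0) = u(5/2) = 0. Let V = H^1_0(0, 5/2); then v(0) = v(5/2) = 0, and [u' v]_0^5/2 = 0.
Weak formulation: find u (satisfying any essential BC) such that ∫_0^5/2 u'(x) v'(x) dx = ∫_0^5/2 f v dx for all v ∈ V.
Substituting f(x) = sin(4*π*x/5), the right-hand side is ∫_0^5/2 (sin(4*π*x/5)) v dx.


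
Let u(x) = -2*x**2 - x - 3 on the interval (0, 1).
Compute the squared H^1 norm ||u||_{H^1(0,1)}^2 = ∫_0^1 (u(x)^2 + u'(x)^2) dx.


||u||_{H^1}^2 = 427/15

The H^1 norm (squared) on an interval (0, L) is
  ||u||_{H^1}^2 = ∫_0^L u(x)^2 dx + ∫_0^L u'(x)^2 dx.
Compute u'(x) = -4*x - 1.
Then u(x)^2 = 4*x**4 + 4*x**3 + 13*x**2 + 6*x + 9 and u'(x)^2 = 16*x**2 + 8*x + 1.
Integrate each monomial from 0 to 1 using ∫_0^1 c·x^n dx = c·1^(n+1)/(n+1):
  ∫_0^1 u(x)^2 dx = ∫_0^1 (4*x^4 + 4*x^3 + 13*x^2 + 6*x + 9) dx. Term by term:
    ∫_0^1 4*x^4 dx = 4/5;  ∫_0^1 4*x^3 dx = 1;  ∫_0^1 13*x^2 dx = 13/3;
    ∫_0^1 6*x dx = 3;  ∫_0^1 9 dx = 9.
  Sum: 4/5 + 1 + 13/3 + 3 + 9 = 272/15.
  ∫_0^1 u'(x)^2 dx = ∫_0^1 (16*x^2 + 8*x + 1) dx. Term by term:
    ∫_0^1 16*x^2 dx = 16/3;  ∫_0^1 8*x dx = 4;  ∫_0^1 1 dx = 1.
  Sum: 16/3 + 4 + 1 = 31/3.
Adding: ||u||_{H^1}^2 = 272/15 + 31/3 = 427/15.


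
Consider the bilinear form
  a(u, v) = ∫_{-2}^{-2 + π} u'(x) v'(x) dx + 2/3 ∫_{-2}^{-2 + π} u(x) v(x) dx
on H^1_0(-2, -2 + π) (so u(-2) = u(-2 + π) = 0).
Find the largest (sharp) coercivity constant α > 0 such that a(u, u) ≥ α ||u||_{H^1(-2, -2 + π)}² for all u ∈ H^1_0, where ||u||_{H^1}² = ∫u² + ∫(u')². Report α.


α = 5/6

Coercivity of a(·,·) on H^1_0(-2, -2 + π) means a(u, u) ≥ α ||u||_{H^1}² for every u ∈ H^1_0.
The interval has length L = π, and Poincaré/coercivity depend only on L. Here a(u, u) = ∫(u')² + (2/3)·∫u².
Here 0 < c = 2/3 < 1. The condition a(u,u) ≥ α||u||_{H^1}² reads (1−α)∫(u')² ≥ (α−c)∫u². Any admissible α is ≤ 1 (rapidly oscillating u have ∫u²/∫(u')² → 0), and α = 1 would force 0 ≥ (1−c)∫u², impossible since c < 1; so 1−α > 0. By the sharp Poincaré inequality on H^1_0 of an interval of length L, ∫(u')² ≥ (π/L)²∫u² with equality for the first sine mode sin(π(x−x₀)/L) (x₀ the left endpoint), so the inequality holds for all u iff (1−α)(π/L)² ≥ α − c, i.e. α ≤ ((π/L)² + c)/((π/L)² + 1) = (1 + c(L/π)²)/(1 + (L/π)²). With (π/L)² = 1 and c = 2/3, the largest admissible constant is α = ((π/L)² + c)/((π/L)² + 1).
Simplifying, α = 5/6.


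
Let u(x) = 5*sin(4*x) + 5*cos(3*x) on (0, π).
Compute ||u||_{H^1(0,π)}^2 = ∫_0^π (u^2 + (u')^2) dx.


||u||_{H^1(0,π)}^2 = 4000/7 + 675*π/2

u'(x) = -15*sin(3*x) + 20*cos(4*x).
Expand u² and (u')² and integrate term by term on (0, π), using: for integers n ≥ 1, ∫_0^π sin²(nx) dx = ∫_0^π cos²(nx) dx = π/2; for n ≠ n', ∫_0^π sin(nx)sin(n'x) dx = ∫_0^π cos(nx)cos(n'x) dx = 0; and by product-to-sum, ∫_0^π sin(nx)cos(n'x) dx = ½∫_0^π [sin((n+n')x) + sin((n−n')x)] dx, which is 0 when n+n' is even and 2n/(n²−n'²) when n+n' is odd (it need not vanish on (0, π)).
  u² squared terms: (5)²·∫cos(3x)² dx = 25·π/2 = 25*π/2;  (5)²·∫sin(4x)² dx = 25·π/2 = 25*π/2.
  u² cross terms: 2·(5)·(5)·∫cos(3x)·sin(4x) dx = 50·(8/7) = 400/7.
  So ∫_0^π u² dx = 25*π/2 + 25*π/2 + 400/7 = 400/7 + 25*π.
  (u')² squared terms: (-15)²·∫sin(3x)² dx = 225·π/2 = 225*π/2;  (20)²·∫cos(4x)² dx = 400·π/2 = 200*π.
  (u')² cross terms: 2·(-15)·(20)·∫sin(3x)·cos(4x) dx = -600·(-6/7) = 3600/7.
  So ∫_0^π (u')² dx = 225*π/2 + 200*π + 3600/7 = 3600/7 + 625*π/2.
||u||_{H^1}^2 = (400/7 + 25*π) + (3600/7 + 625*π/2) = 4000/7 + 675*π/2.


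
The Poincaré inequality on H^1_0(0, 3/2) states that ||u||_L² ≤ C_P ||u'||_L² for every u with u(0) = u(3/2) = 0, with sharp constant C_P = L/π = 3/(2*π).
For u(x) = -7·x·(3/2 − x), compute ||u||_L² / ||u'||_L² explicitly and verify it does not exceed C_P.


||u||_L² / ||u'||_L² = 3*sqrt(10)/20 < C_P = 3/(2*π).

u(x) = -7·x·(3/2 − x), so u'(x) = 14*x - 21/2.
u(x) = -7·x·(3/2 − x) vanishes at x = 0 and x = 3/2, so u ∈ H^1_0(0, 3/2). Differentiate via the product rule and integrate the resulting polynomials term by term.
  ∫_0^3/2 u² dx = ∫_0^3/2 (49*x^4 - 147*x^3 + 441*x^2/4) dx. Term by term:
    ∫_0^3/2 49*x^4 dx = 11907/160;  ∫_0^3/2 -147*x^3 dx = -11907/64;  ∫_0^3/2 441*x^2/4 dx = 3969/32.
  Sum: 11907/160 − 11907/64 + 3969/32 = 3969/320.
  ∫_0^3/2 (u')² dx = ∫_0^3/2 (196*x^2 - 294*x + 441/4) dx. Term by term:
    ∫_0^3/2 196*x^2 dx = 441/2;  ∫_0^3/2 -294*x dx = -1323/4;  ∫_0^3/2 441/4 dx = 1323/8.
  Sum: 441/2 − 1323/4 + 1323/8 = 441/8.
∫_0^3/2 u² dx = 3969/320, so ||u||_L² = 63*sqrt(5)/40.
∫_0^3/2 (u')² dx = 441/8, so ||u'||_L² = 21*sqrt(2)/4.
Ratio ||u||_L² / ||u'||_L² = 3*sqrt(10)/20.
Sharp Poincaré constant on H^1_0(0, 3/2) is C_P = L/π = 3/(2*π), achieved by sin(2*π/3·x).
A polynomial bump cannot attain the sharp Poincaré constant (only the first sine eigenfunction does), so the ratio is strictly less than C_P, consistent with ||u||_L² ≤ C_P ||u'||_L².


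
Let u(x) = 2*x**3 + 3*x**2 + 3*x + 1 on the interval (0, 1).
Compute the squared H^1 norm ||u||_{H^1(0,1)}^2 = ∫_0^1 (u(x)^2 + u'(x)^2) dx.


||u||_{H^1}^2 = 6823/70

The H^1 norm (squared) on an interval (0, L) is
  ||u||_{H^1}^2 = ∫_0^L u(x)^2 dx + ∫_0^L u'(x)^2 dx.
Compute u'(x) = 6*x**2 + 6*x + 3.
Then u(x)^2 = 4*x**6 + 12*x**5 + 21*x**4 + 22*x**3 + 15*x**2 + 6*x + 1 and u'(x)^2 = 36*x**4 + 72*x**3 + 72*x**2 + 36*x + 9.
Integrate each monomial from 0 to 1 using ∫_0^1 c·x^n dx = c·1^(n+1)/(n+1):
  ∫_0^1 u(x)^2 dx = ∫_0^1 (4*x^6 + 12*x^5 + 21*x^4 + 22*x^3 + 15*x^2 + 6*x + 1) dx. Term by term:
    ∫_0^1 4*x^6 dx = 4/7;  ∫_0^1 12*x^5 dx = 2;  ∫_0^1 21*x^4 dx = 21/5;
    ∫_0^1 22*x^3 dx = 11/2;  ∫_0^1 15*x^2 dx = 5;  ∫_0^1 6*x dx = 3;
    ∫_0^1 1 dx = 1.
  Sum: 4/7 + 2 + 21/5 + 11/2 + 5 + 3 + 1 = 1489/70.
  ∫_0^1 u'(x)^2 dx = ∫_0^1 (36*x^4 + 72*x^3 + 72*x^2 + 36*x + 9) dx. Term by term:
    ∫_0^1 36*x^4 dx = 36/5;  ∫_0^1 72*x^3 dx = 18;  ∫_0^1 72*x^2 dx = 24;
    ∫_0^1 36*x dx = 18;  ∫_0^1 9 dx = 9.
  Sum: 36/5 + 18 + 24 + 18 + 9 = 381/5.
Adding: ||u||_{H^1}^2 = 1489/70 + 381/5 = 6823/70.


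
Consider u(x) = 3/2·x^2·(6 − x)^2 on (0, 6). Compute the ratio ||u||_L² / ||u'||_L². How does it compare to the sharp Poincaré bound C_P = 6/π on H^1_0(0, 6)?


||u||_L² / ||u'||_L² = sqrt(3) < C_P = 6/π.

u(x) = 3/2·x^2·(6 − x)^2, so u'(x) = 6*x*(x - 6)*(x - 3).
u(x) = 3/2·x^2·(6 − x)^2 vanishes at x = 0 and x = 6, so u ∈ H^1_0(0, 6). Differentiate via the product rule and integrate the resulting polynomials term by term.
  ∫_0^6 u² dx = ∫_0^6 (9*x^8/4 - 54*x^7 + 486*x^6 - 1944*x^5 + 2916*x^4) dx. Term by term:
    ∫_0^6 9*x^8/4 dx = 2519424;  ∫_0^6 -54*x^7 dx = -11337408;  ∫_0^6 486*x^6 dx = 136048896/7;
    ∫_0^6 -1944*x^5 dx = -15116544;  ∫_0^6 2916*x^4 dx = 22674816/5.
  Sum: 2519424 − 11337408 + 136048896/7 − 15116544 + 22674816/5 = 1259712/35.
  ∫_0^6 (u')² dx = ∫_0^6 (36*x^6 - 648*x^5 + 4212*x^4 - 11664*x^3 + 11664*x^2) dx. Term by term:
    ∫_0^6 36*x^6 dx = 10077696/7;  ∫_0^6 -648*x^5 dx = -5038848;  ∫_0^6 4212*x^4 dx = 32752512/5;
    ∫_0^6 -11664*x^3 dx = -3779136;  ∫_0^6 11664*x^2 dx = 839808.
  Sum: 10077696/7 − 5038848 + 32752512/5 − 3779136 + 839808 = 419904/35.
∫_0^6 u² dx = 1259712/35, so ||u||_L² = 648*sqrt(105)/35.
∫_0^6 (u')² dx = 419904/35, so ||u'||_L² = 648*sqrt(35)/35.
Ratio ||u||_L² / ||u'||_L² = sqrt(3).
Sharp Poincaré constant on H^1_0(0, 6) is C_P = L/π = 6/π, achieved by sin(π/6·x).
A polynomial bump cannot attain the sharp Poincaré constant (only the first sine eigenfunction does), so the ratio is strictly less than C_P, consistent with ||u||_L² ≤ C_P ||u'||_L².


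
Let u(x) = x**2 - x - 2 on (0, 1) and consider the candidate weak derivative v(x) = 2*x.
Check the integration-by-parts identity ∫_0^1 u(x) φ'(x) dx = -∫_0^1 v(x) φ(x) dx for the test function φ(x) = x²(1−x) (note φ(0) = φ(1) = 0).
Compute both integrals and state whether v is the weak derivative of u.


LHS = -1/60, RHS = -1/10. No, v is not the weak derivative of u.

u(x) = x**2 - x - 2, classical derivative u'(x) = 2*x - 1.
φ(x) = x²(1−x), so φ'(x) = x*(2 - 3*x).
Note φ(0) = φ(1) = 0, so the boundary term u·φ vanishes.
LHS = ∫_0^1 u(x) φ'(x) dx = ∫_0^1 (-3*x^4 + 5*x^3 + 4*x^2 - 4*x) dx. Term by term:
  ∫_0^1 -3*x^4 dx = -3/5;  ∫_0^1 5*x^3 dx = 5/4;  ∫_0^1 4*x^2 dx = 4/3;
  ∫_0^1 -4*x dx = -2.
Sum: -3/5 + 5/4 + 4/3 − 2 = -1/60.
So LHS = -1/60.
∫_0^1 v(x) φ(x) dx = ∫_0^1 (-2*x^4 + 2*x^3) dx. Term by term:
  ∫_0^1 -2*x^4 dx = -2/5;  ∫_0^1 2*x^3 dx = 1/2.
Sum: -2/5 + 1/2 = 1/10.
So RHS = -∫_0^1 v(x) φ(x) dx = -1/10.
LHS − RHS = 1/12 ≠ 0, so the identity fails.
(For a valid weak derivative the identity must hold for EVERY test function, in particular this one. The failure shows v is NOT the weak derivative of u.)
Correct weak derivative would be u'(x) = 2*x - 1.


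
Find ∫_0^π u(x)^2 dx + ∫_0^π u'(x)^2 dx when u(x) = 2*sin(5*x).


||u||_{H^1(0,π)}^2 = 52*π

u'(x) = 10*cos(5*x).
Expand u² and (u')² and integrate term by term on (0, π), using: for integers n ≥ 1, ∫_0^π sin²(nx) dx = ∫_0^π cos²(nx) dx = π/2; for n ≠ n', ∫_0^π sin(nx)sin(n'x) dx = ∫_0^π cos(nx)cos(n'x) dx = 0; and by product-to-sum, ∫_0^π sin(nx)cos(n'x) dx = ½∫_0^π [sin((n+n')x) + sin((n−n')x)] dx, which is 0 when n+n' is even and 2n/(n²−n'²) when n+n' is odd (it need not vanish on (0, π)).
  u² squared terms: (2)²·∫sin(5x)² dx = 4·π/2 = 2*π.
  So ∫_0^π u² dx = 2*π.
  (u')² squared terms: (10)²·∫cos(5x)² dx = 100·π/2 = 50*π.
  So ∫_0^π (u')² dx = 50*π.
||u||_{H^1}^2 = (2*π) + (50*π) = 52*π.


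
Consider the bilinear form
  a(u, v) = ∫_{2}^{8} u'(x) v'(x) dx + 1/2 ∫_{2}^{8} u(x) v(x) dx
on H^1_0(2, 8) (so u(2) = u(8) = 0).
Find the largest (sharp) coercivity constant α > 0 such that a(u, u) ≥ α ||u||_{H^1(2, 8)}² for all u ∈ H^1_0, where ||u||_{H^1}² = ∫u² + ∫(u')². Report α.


α = (π^2 + 18)/(π^2 + 36)

Coercivity of a(·,·) on H^1_0(2, 8) means a(u, u) ≥ α ||u||_{H^1}² for every u ∈ H^1_0.
The interval has length L = 6, and Poincaré/coercivity depend only on L. Here a(u, u) = ∫(u')² + (1/2)·∫u².
Here 0 < c = 1/2 < 1. The condition a(u,u) ≥ α||u||_{H^1}² reads (1−α)∫(u')² ≥ (α−c)∫u². Any admissible α is ≤ 1 (rapidly oscillating u have ∫u²/∫(u')² → 0), and α = 1 would force 0 ≥ (1−c)∫u², impossible since c < 1; so 1−α > 0. By the sharp Poincaré inequality on H^1_0 of an interval of length L, ∫(u')² ≥ (π/L)²∫u² with equality for the first sine mode sin(π(x−x₀)/L) (x₀ the left endpoint), so the inequality holds for all u iff (1−α)(π/L)² ≥ α − c, i.e. α ≤ ((π/L)² + c)/((π/L)² + 1) = (1 + c(L/π)²)/(1 + (L/π)²). With (π/L)² = π^2/36 and c = 1/2, the largest admissible constant is α = ((π/L)² + c)/((π/L)² + 1).
Simplifying, α = (π^2 + 18)/(π^2 + 36).


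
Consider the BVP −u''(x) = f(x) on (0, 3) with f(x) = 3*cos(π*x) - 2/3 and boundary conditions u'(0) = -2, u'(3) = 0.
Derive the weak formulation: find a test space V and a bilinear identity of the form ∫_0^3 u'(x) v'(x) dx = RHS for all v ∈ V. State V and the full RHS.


V = H^1(0, 3) (v unrestricted at boundary; u is determined up to an additive constant); weak form: ∫_0^3 u'v' dx = ∫_0^3 (3*cos(π*x) - 2/3) v dx + 2·v(0) for all v ∈ V.

Multiply both sides by a test function v and integrate from 0 to 3:
  ∫_0^3 −u''(x) v(x) dx = ∫_0^3 f(x) v(x) dx.
Integrate the LHS by parts once:
  ∫_0^3 −u'' v dx = −[u'(x) v(x)]_0^3 + ∫_0^3 u'(x) v'(x) dx.
Thus ∫_0^3 u'(x) v'(x) dx = ∫_0^3 f(x) v(x) dx + [u'(x) v(x)]_0^3.
Choose V so that boundary terms are either known or forced to vanish.
u has inhomogeneous Neumann u'(0) = -2, u'(3) = 0. [u' v]_0^3 = (0)·v(3) − (-2)·v(0) = 2·v(0). Take V = H^1(0, 3); boundary term becomes part of RHS.
Weak formulation: find u (satisfying any essential BC) such that ∫_0^3 u'(x) v'(x) dx = ∫_0^3 f v dx + 2·v(0) for all v ∈ V (Neumann data are natural BCs: they enter the RHS as boundary terms).
Substituting f(x) = 3*cos(π*x) - 2/3, the right-hand side is ∫_0^3 (3*cos(π*x) - 2/3) v dx + 2·v(0).
Compatibility check (pure Neumann): taking v ≡ 1 ∈ V gives 0 = ∫_0^3 f dx + (0) − (-2), i.e. ∫_0^3 f dx must equal u'(0) − u'(3) = -2. Indeed ∫_0^3 (3*cos(π*x) - 2/3) dx = -2, so the data are compatible. The solution is then unique only up to an additive constant (fix it e.g. by requiring ∫_0^3 u dx = 0).


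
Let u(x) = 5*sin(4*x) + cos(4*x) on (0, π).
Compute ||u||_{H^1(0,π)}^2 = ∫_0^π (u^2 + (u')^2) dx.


||u||_{H^1(0,π)}^2 = 221*π

u'(x) = -4*sin(4*x) + 20*cos(4*x).
Expand u² and (u')² and integrate term by term on (0, π), using: for integers n ≥ 1, ∫_0^π sin²(nx) dx = ∫_0^π cos²(nx) dx = π/2; for n ≠ n', ∫_0^π sin(nx)sin(n'x) dx = ∫_0^π cos(nx)cos(n'x) dx = 0; and by product-to-sum, ∫_0^π sin(nx)cos(n'x) dx = ½∫_0^π [sin((n+n')x) + sin((n−n')x)] dx, which is 0 when n+n' is even and 2n/(n²−n'²) when n+n' is odd (it need not vanish on (0, π)).
  u² squared terms: (5)²·∫sin(4x)² dx = 25·π/2 = 25*π/2;  (1)²·∫cos(4x)² dx = 1·π/2 = π/2.
  u² cross terms: 2·(5)·(1)·∫sin(4x)·cos(4x) dx = 10·(0) = 0.
  So ∫_0^π u² dx = 25*π/2 + π/2 + 0 = 13*π.
  (u')² squared terms: (-4)²·∫sin(4x)² dx = 16·π/2 = 8*π;  (20)²·∫cos(4x)² dx = 400·π/2 = 200*π.
  (u')² cross terms: 2·(-4)·(20)·∫sin(4x)·cos(4x) dx = -160·(0) = 0.
  So ∫_0^π (u')² dx = 8*π + 200*π + 0 = 208*π.
||u||_{H^1}^2 = (13*π) + (208*π) = 221*π.


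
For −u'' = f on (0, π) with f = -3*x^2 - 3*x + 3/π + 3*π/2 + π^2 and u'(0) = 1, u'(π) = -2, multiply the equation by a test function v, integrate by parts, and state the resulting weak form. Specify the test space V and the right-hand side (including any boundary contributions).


V = H^1(0, π) (v unrestricted at boundary; u is determined up to an additive constant); weak form: ∫_0^π u'v' dx = ∫_0^π (-3*x^2 - 3*x + 3/π + 3*π/2 + π^2) v dx − 2·v(π) − v(0) for all v ∈ V.

Multiply both sides by a test function v and integrate from 0 to π:
  ∫_0^π −u''(x) v(x) dx = ∫_0^π f(x) v(x) dx.
Integrate the LHS by parts once:
  ∫_0^π −u'' v dx = −[u'(x) v(x)]_0^π + ∫_0^π u'(x) v'(x) dx.
Thus ∫_0^π u'(x) v'(x) dx = ∫_0^π f(x) v(x) dx + [u'(x) v(x)]_0^π.
Choose V so that boundary terms are either known or forced to vanish.
u has inhomogeneous Neumann u'(0) = 1, u'(π) = -2. [u' v]_0^π = (-2)·v(π) − (1)·v(0) = − 2·v(π) − v(0). Take V = H^1(0, π); boundary term becomes part of RHS.
Weak formulation: find u (satisfying any essential BC) such that ∫_0^π u'(x) v'(x) dx = ∫_0^π f v dx − 2·v(π) − v(0) for all v ∈ V (Neumann data are natural BCs: they enter the RHS as boundary terms).
Substituting f(x) = -3*x^2 - 3*x + 3/π + 3*π/2 + π^2, the right-hand side is ∫_0^π (-3*x^2 - 3*x + 3/π + 3*π/2 + π^2) v dx − 2·v(π) − v(0).
Compatibility check (pure Neumann): taking v ≡ 1 ∈ V gives 0 = ∫_0^π f dx + (-2) − (1), i.e. ∫_0^π f dx must equal u'(0) − u'(π) = 3. Indeed ∫_0^π (-3*x^2 - 3*x + 3/π + 3*π/2 + π^2) dx = 3, so the data are compatible. The solution is then unique only up to an additive constant (fix it e.g. by requiring ∫_0^π u dx = 0).


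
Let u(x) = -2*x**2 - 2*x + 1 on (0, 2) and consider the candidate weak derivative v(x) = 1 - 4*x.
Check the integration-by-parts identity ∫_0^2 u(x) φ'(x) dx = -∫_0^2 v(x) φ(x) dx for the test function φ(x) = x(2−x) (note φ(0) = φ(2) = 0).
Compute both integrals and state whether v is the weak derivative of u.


LHS = 8, RHS = 4. No, v is not the weak derivative of u.

u(x) = -2*x**2 - 2*x + 1, classical derivative u'(x) = -4*x - 2.
φ(x) = x(2−x), so φ'(x) = 2 - 2*x.
Note φ(0) = φ(2) = 0, so the boundary term u·φ vanishes.
LHS = ∫_0^2 u(x) φ'(x) dx = ∫_0^2 (4*x^3 - 6*x + 2) dx. Term by term:
  ∫_0^2 4*x^3 dx = 16;  ∫_0^2 -6*x dx = -12;  ∫_0^2 2 dx = 4.
Sum: 16 − 12 + 4 = 8.
So LHS = 8.
∫_0^2 v(x) φ(x) dx = ∫_0^2 (4*x^3 - 9*x^2 + 2*x) dx. Term by term:
  ∫_0^2 4*x^3 dx = 16;  ∫_0^2 -9*x^2 dx = -24;  ∫_0^2 2*x dx = 4.
Sum: 16 − 24 + 4 = -4.
So RHS = -∫_0^2 v(x) φ(x) dx = 4.
LHS − RHS = 4 ≠ 0, so the identity fails.
(For a valid weak derivative the identity must hold for EVERY test function, in particular this one. The failure shows v is NOT the weak derivative of u.)
Correct weak derivative would be u'(x) = -4*x - 2.


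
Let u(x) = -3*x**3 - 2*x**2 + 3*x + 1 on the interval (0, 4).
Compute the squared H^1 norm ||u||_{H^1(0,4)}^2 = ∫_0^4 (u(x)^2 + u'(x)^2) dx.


||u||_{H^1}^2 = 1596936/35

The H^1 norm (squared) on an interval (0, L) is
  ||u||_{H^1}^2 = ∫_0^L u(x)^2 dx + ∫_0^L u'(x)^2 dx.
Compute u'(x) = -9*x**2 - 4*x + 3.
Then u(x)^2 = 9*x**6 + 12*x**5 - 14*x**4 - 18*x**3 + 5*x**2 + 6*x + 1 and u'(x)^2 = 81*x**4 + 72*x**3 - 38*x**2 - 24*x + 9.
Integrate each monomial from 0 to 4 using ∫_0^4 c·x^n dx = c·4^(n+1)/(n+1):
  ∫_0^4 u(x)^2 dx = ∫_0^4 (9*x^6 + 12*x^5 - 14*x^4 - 18*x^3 + 5*x^2 + 6*x + 1) dx. Term by term:
    ∫_0^4 9*x^6 dx = 147456/7;  ∫_0^4 12*x^5 dx = 8192;  ∫_0^4 -14*x^4 dx = -14336/5;
    ∫_0^4 -18*x^3 dx = -1152;  ∫_0^4 5*x^2 dx = 320/3;  ∫_0^4 6*x dx = 48;
    ∫_0^4 1 dx = 4.
  Sum: 147456/7 + 8192 − 14336/5 − 1152 + 320/3 + 48 + 4 = 2666644/105.
  ∫_0^4 u'(x)^2 dx = ∫_0^4 (81*x^4 + 72*x^3 - 38*x^2 - 24*x + 9) dx. Term by term:
    ∫_0^4 81*x^4 dx = 82944/5;  ∫_0^4 72*x^3 dx = 4608;  ∫_0^4 -38*x^2 dx = -2432/3;
    ∫_0^4 -24*x dx = -192;  ∫_0^4 9 dx = 36.
  Sum: 82944/5 + 4608 − 2432/3 − 192 + 36 = 303452/15.
Adding: ||u||_{H^1}^2 = 2666644/105 + 303452/15 = 1596936/35.


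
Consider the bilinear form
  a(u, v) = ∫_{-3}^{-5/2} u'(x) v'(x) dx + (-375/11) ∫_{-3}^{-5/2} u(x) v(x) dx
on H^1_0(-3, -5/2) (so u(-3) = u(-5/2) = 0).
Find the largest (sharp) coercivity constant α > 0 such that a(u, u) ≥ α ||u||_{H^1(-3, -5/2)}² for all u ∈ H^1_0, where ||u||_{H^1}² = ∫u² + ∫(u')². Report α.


α = (-375 + 44*π^2)/(11*(1 + 4*π^2))

Coercivity of a(·,·) on H^1_0(-3, -5/2) means a(u, u) ≥ α ||u||_{H^1}² for every u ∈ H^1_0.
The interval has length L = 1/2, and Poincaré/coercivity depend only on L. Here a(u, u) = ∫(u')² + (-375/11)·∫u².
Here c = -375/11 < 0 with |c| < (π/L)² = 4*π^2, so coercivity still holds. The condition a(u,u) ≥ α||u||_{H^1}² reads (1−α)∫(u')² ≥ (α−c)∫u². Any admissible α is ≤ 1 (rapidly oscillating u have ∫u²/∫(u')² → 0), and α = 1 would force 0 ≥ (1−c)∫u², impossible since c < 1; so 1−α > 0. By the sharp Poincaré inequality on H^1_0 of an interval of length L, ∫(u')² ≥ (π/L)²∫u² with equality for the first sine mode sin(π(x−x₀)/L) (x₀ the left endpoint), so the inequality holds for all u iff (1−α)(π/L)² ≥ α − c, i.e. α ≤ ((π/L)² + c)/((π/L)² + 1) = (1 + c(L/π)²)/(1 + (L/π)²). (Direct route, valid since c ≤ 0: Poincaré gives c∫u² ≥ c(L/π)²∫(u')², so a(u,u) ≥ (1 + c(L/π)²)∫(u')², while ||u||_{H^1}² ≤ (1 + (L/π)²)∫(u')²; dividing yields the same α.) With (π/L)² = 4*π^2 and c = -375/11, the largest admissible constant is α = ((π/L)² + c)/((π/L)² + 1).
Simplifying, α = (-375 + 44*π^2)/(11*(1 + 4*π^2)).


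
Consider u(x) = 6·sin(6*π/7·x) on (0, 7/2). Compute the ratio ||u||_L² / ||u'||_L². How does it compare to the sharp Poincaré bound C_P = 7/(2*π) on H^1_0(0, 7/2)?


||u||_L² / ||u'||_L² = 7/(6*π) < C_P = 7/(2*π).

u(x) = 6·sin(6*π/7·x), so u'(x) = 36*π*cos(6*π*x/7)/7.
Writing u(x) = A·sin(kπx/L) with A = 6 and k = 3, use ∫_0^L sin²(kπx/L) dx = L/2 and ∫_0^L cos²(kπx/L) dx = L/2.
u² = 36·sin²(6*π/7·x) and (u')² = 1296*π^2/49·cos²(6*π/7·x), and each of sin², cos² integrates to L/2 = 7/4 over (0, 7/2).
∫_0^7/2 u² dx = 63, so ||u||_L² = 3*sqrt(7).
∫_0^7/2 (u')² dx = 324*π^2/7, so ||u'||_L² = 18*sqrt(7)*π/7.
Ratio ||u||_L² / ||u'||_L² = 7/(6*π).
Sharp Poincaré constant on H^1_0(0, 7/2) is C_P = L/π = 7/(2*π), achieved by sin(2*π/7·x).
This is the k = 3 harmonic; the ratio L/(kπ) is strictly less than C_P = L/π, consistent with the sharp inequality ||u||_L² ≤ C_P ||u'||_L².


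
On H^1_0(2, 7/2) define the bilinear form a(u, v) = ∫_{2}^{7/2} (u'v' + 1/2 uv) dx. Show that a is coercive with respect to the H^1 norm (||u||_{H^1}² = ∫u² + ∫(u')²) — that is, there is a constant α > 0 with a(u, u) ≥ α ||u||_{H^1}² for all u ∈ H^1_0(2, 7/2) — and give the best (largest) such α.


α = (9 + 8*π^2)/(2*(9 + 4*π^2))

Coercivity of a(·,·) on H^1_0(2, 7/2) means a(u, u) ≥ α ||u||_{H^1}² for every u ∈ H^1_0.
The interval has length L = 3/2, and Poincaré/coercivity depend only on L. Here a(u, u) = ∫(u')² + (1/2)·∫u².
Here 0 < c = 1/2 < 1. The condition a(u,u) ≥ α||u||_{H^1}² reads (1−α)∫(u')² ≥ (α−c)∫u². Any admissible α is ≤ 1 (rapidly oscillating u have ∫u²/∫(u')² → 0), and α = 1 would force 0 ≥ (1−c)∫u², impossible since c < 1; so 1−α > 0. By the sharp Poincaré inequality on H^1_0 of an interval of length L, ∫(u')² ≥ (π/L)²∫u² with equality for the first sine mode sin(π(x−x₀)/L) (x₀ the left endpoint), so the inequality holds for all u iff (1−α)(π/L)² ≥ α − c, i.e. α ≤ ((π/L)² + c)/((π/L)² + 1) = (1 + c(L/π)²)/(1 + (L/π)²). With (π/L)² = 4*π^2/9 and c = 1/2, the largest admissible constant is α = ((π/L)² + c)/((π/L)² + 1).
Simplifying, α = (9 + 8*π^2)/(2*(9 + 4*π^2)).


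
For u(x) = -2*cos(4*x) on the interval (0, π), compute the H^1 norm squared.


||u||_{H^1(0,π)}^2 = 34*π

u'(x) = 8*sin(4*x).
Expand u² and (u')² and integrate term by term on (0, π), using: for integers n ≥ 1, ∫_0^π sin²(nx) dx = ∫_0^π cos²(nx) dx = π/2; for n ≠ n', ∫_0^π sin(nx)sin(n'x) dx = ∫_0^π cos(nx)cos(n'x) dx = 0; and by product-to-sum, ∫_0^π sin(nx)cos(n'x) dx = ½∫_0^π [sin((n+n')x) + sin((n−n')x)] dx, which is 0 when n+n' is even and 2n/(n²−n'²) when n+n' is odd (it need not vanish on (0, π)).
  u² squared terms: (-2)²·∫cos(4x)² dx = 4·π/2 = 2*π.
  So ∫_0^π u² dx = 2*π.
  (u')² squared terms: (8)²·∫sin(4x)² dx = 64·π/2 = 32*π.
  So ∫_0^π (u')² dx = 32*π.
||u||_{H^1}^2 = (2*π) + (32*π) = 34*π.


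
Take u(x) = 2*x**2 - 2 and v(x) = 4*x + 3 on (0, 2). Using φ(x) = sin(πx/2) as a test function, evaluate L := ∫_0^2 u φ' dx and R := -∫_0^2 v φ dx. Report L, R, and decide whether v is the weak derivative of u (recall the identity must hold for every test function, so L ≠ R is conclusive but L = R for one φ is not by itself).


LHS = -16/π, RHS = -28/π. No, v is not the weak derivative of u.

u(x) = 2*x**2 - 2, classical derivative u'(x) = 4*x.
φ(x) = sin(πx/2), so φ'(x) = π*cos(π*x/2)/2.
Note φ(0) = φ(2) = 0, so the boundary term u·φ vanishes.
LHS = ∫_0^2 u(x) φ'(x) dx = ∫_0^2 (π*x^2*cos(π*x/2) - π*cos(π*x/2)) dx. Term by term:
  ∫_0^2 -π*cos(π*x/2) dx = 0;  ∫_0^2 π*x^2*cos(π*x/2) dx = -16/π.
Sum: 0 − 16/π = -16/π.
So LHS = -16/π.
∫_0^2 v(x) φ(x) dx = ∫_0^2 (4*x*sin(π*x/2) + 3*sin(π*x/2)) dx. Term by term:
  ∫_0^2 3*sin(π*x/2) dx = 12/π;  ∫_0^2 4*x*sin(π*x/2) dx = 16/π.
Sum: 12/π + 16/π = 28/π.
So RHS = -∫_0^2 v(x) φ(x) dx = -28/π.
LHS − RHS = 12/π ≠ 0, so the identity fails.
(For a valid weak derivative the identity must hold for EVERY test function, in particular this one. The failure shows v is NOT the weak derivative of u.)
Correct weak derivative would be u'(x) = 4*x.


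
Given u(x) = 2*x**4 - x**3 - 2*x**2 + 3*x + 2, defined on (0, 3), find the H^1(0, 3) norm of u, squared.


||u||_{H^1}^2 = 1268157/70

The H^1 norm (squared) on an interval (0, L) is
  ||u||_{H^1}^2 = ∫_0^L u(x)^2 dx + ∫_0^L u'(x)^2 dx.
Compute u'(x) = 8*x**3 - 3*x**2 - 4*x + 3.
Then u(x)^2 = 4*x**8 - 4*x**7 - 7*x**6 + 16*x**5 + 6*x**4 - 16*x**3 + x**2 + 12*x + 4 and u'(x)^2 = 64*x**6 - 48*x**5 - 55*x**4 + 72*x**3 - 2*x**2 - 24*x + 9.
Integrate each monomial from 0 to 3 using ∫_0^3 c·x^n dx = c·3^(n+1)/(n+1):
  ∫_0^3 u(x)^2 dx = ∫_0^3 (4*x^8 - 4*x^7 - 7*x^6 + 16*x^5 + 6*x^4 - 16*x^3 + x^2 + 12*x + 4) dx. Term by term:
    ∫_0^3 4*x^8 dx = 8748;  ∫_0^3 -4*x^7 dx = -6561/2;  ∫_0^3 -7*x^6 dx = -2187;
    ∫_0^3 16*x^5 dx = 1944;  ∫_0^3 6*x^4 dx = 1458/5;  ∫_0^3 -16*x^3 dx = -324;
    ∫_0^3 x^2 dx = 9;  ∫_0^3 12*x dx = 54;  ∫_0^3 4 dx = 12.
  Sum: 8748 − 6561/2 − 2187 + 1944 + 1458/5 − 324 + 9 + 54 + 12 = 52671/10.
  ∫_0^3 u'(x)^2 dx = ∫_0^3 (64*x^6 - 48*x^5 - 55*x^4 + 72*x^3 - 2*x^2 - 24*x + 9) dx. Term by term:
    ∫_0^3 64*x^6 dx = 139968/7;  ∫_0^3 -48*x^5 dx = -5832;  ∫_0^3 -55*x^4 dx = -2673;
    ∫_0^3 72*x^3 dx = 1458;  ∫_0^3 -2*x^2 dx = -18;  ∫_0^3 -24*x dx = -108;
    ∫_0^3 9 dx = 27.
  Sum: 139968/7 − 5832 − 2673 + 1458 − 18 − 108 + 27 = 89946/7.
Adding: ||u||_{H^1}^2 = 52671/10 + 89946/7 = 1268157/70.
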